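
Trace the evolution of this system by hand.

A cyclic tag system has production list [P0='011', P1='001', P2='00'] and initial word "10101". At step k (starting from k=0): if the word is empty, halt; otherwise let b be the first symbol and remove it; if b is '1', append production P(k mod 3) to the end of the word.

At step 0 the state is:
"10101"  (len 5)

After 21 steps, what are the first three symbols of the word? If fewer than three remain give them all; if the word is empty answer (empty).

gen 0: "10101"  (len 5)
gen 1: "0101011"  (len 7)
gen 2: "101011"  (len 6)
gen 3: "0101100"  (len 7)
gen 4: "101100"  (len 6)
gen 5: "01100001"  (len 8)
gen 6: "1100001"  (len 7)
gen 7: "100001011"  (len 9)
gen 8: "00001011001"  (len 11)
gen 9: "0001011001"  (len 10)
gen 10: "001011001"  (len 9)
gen 11: "01011001"  (len 8)
gen 12: "1011001"  (len 7)
gen 13: "011001011"  (len 9)
gen 14: "11001011"  (len 8)
gen 15: "100101100"  (len 9)
gen 16: "00101100011"  (len 11)
gen 17: "0101100011"  (len 10)
gen 18: "101100011"  (len 9)
gen 19: "01100011011"  (len 11)
gen 20: "1100011011"  (len 10)
gen 21: "10001101100"  (len 11)

100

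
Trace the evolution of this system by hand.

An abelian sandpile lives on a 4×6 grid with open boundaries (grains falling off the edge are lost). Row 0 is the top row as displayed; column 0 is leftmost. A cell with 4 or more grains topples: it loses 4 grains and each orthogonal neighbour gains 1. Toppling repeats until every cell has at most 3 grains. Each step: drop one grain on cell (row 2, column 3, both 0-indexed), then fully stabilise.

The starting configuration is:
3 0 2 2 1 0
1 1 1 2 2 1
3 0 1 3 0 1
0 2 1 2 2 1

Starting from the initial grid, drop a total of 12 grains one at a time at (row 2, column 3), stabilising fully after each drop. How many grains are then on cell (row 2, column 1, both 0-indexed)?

[0] 3 0 2 2 1 0
1 1 1 2 2 1
3 0 1 3 0 1
0 2 1 2 2 1
[1] 3 0 2 2 1 0
1 1 1 3 2 1
3 0 2 0 1 1
0 2 1 3 2 1
[2] 3 0 2 2 1 0
1 1 1 3 2 1
3 0 2 1 1 1
0 2 1 3 2 1
[3] 3 0 2 2 1 0
1 1 1 3 2 1
3 0 2 2 1 1
0 2 1 3 2 1
[4] 3 0 2 2 1 0
1 1 1 3 2 1
3 0 2 3 1 1
0 2 1 3 2 1
[5] 3 0 2 3 1 0
1 1 2 0 3 1
3 0 3 2 2 1
0 2 2 0 3 1
[6] 3 0 2 3 1 0
1 1 2 0 3 1
3 0 3 3 2 1
0 2 2 0 3 1
[7] 3 0 2 3 1 0
1 1 3 1 3 1
3 1 0 1 3 1
0 2 3 1 3 1
[8] 3 0 2 3 1 0
1 1 3 1 3 1
3 1 0 2 3 1
0 2 3 1 3 1
[9] 3 0 2 3 1 0
1 1 3 1 3 1
3 1 0 3 3 1
0 2 3 1 3 1
[10] 3 0 2 3 2 0
1 1 3 3 0 2
3 1 1 1 2 2
0 2 3 3 0 2
[11] 3 0 2 3 2 0
1 1 3 3 0 2
3 1 1 2 2 2
0 2 3 3 0 2
[12] 3 0 2 3 2 0
1 1 3 3 0 2
3 1 1 3 2 2
0 2 3 3 0 2

1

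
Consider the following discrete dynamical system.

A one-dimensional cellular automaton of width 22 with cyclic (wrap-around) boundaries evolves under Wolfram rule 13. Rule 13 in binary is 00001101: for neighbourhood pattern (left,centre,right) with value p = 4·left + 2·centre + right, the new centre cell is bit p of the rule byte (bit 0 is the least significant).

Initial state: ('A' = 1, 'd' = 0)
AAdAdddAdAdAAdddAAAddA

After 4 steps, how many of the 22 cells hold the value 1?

0) AAdAdddAdAdAAdddAAAddA
1) dddAdAdAdAdAddAdAddddA
2) dAdAdAdAdAdAddAdAdAAdA
3) dAdAdAdAdAdAddAdAdAddA
4) dAdAdAdAdAdAddAdAdAddA

10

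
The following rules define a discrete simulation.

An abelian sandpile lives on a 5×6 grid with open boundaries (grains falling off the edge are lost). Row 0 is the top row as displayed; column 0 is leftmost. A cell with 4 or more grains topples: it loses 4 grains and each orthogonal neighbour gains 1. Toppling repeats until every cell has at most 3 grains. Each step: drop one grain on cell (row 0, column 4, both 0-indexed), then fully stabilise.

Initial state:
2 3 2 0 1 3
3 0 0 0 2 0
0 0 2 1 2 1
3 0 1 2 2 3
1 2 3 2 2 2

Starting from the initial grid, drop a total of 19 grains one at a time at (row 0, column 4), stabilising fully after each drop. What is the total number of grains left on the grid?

52

t=0: 2 3 2 0 1 3
3 0 0 0 2 0
0 0 2 1 2 1
3 0 1 2 2 3
1 2 3 2 2 2
t=1: 2 3 2 0 2 3
3 0 0 0 2 0
0 0 2 1 2 1
3 0 1 2 2 3
1 2 3 2 2 2
t=2: 2 3 2 0 3 3
3 0 0 0 2 0
0 0 2 1 2 1
3 0 1 2 2 3
1 2 3 2 2 2
t=3: 2 3 2 1 1 0
3 0 0 0 3 1
0 0 2 1 2 1
3 0 1 2 2 3
1 2 3 2 2 2
t=4: 2 3 2 1 2 0
3 0 0 0 3 1
0 0 2 1 2 1
3 0 1 2 2 3
1 2 3 2 2 2
t=5: 2 3 2 1 3 0
3 0 0 0 3 1
0 0 2 1 2 1
3 0 1 2 2 3
1 2 3 2 2 2
t=6: 2 3 2 2 1 1
3 0 0 1 0 2
0 0 2 1 3 1
3 0 1 2 2 3
1 2 3 2 2 2
t=7: 2 3 2 2 2 1
3 0 0 1 0 2
0 0 2 1 3 1
3 0 1 2 2 3
1 2 3 2 2 2
t=8: 2 3 2 2 3 1
3 0 0 1 0 2
0 0 2 1 3 1
3 0 1 2 2 3
1 2 3 2 2 2
t=9: 2 3 2 3 0 2
3 0 0 1 1 2
0 0 2 1 3 1
3 0 1 2 2 3
1 2 3 2 2 2
t=10: 2 3 2 3 1 2
3 0 0 1 1 2
0 0 2 1 3 1
3 0 1 2 2 3
1 2 3 2 2 2
t=11: 2 3 2 3 2 2
3 0 0 1 1 2
0 0 2 1 3 1
3 0 1 2 2 3
1 2 3 2 2 2
t=12: 2 3 2 3 3 2
3 0 0 1 1 2
0 0 2 1 3 1
3 0 1 2 2 3
1 2 3 2 2 2
t=13: 2 3 3 0 1 3
3 0 0 2 2 2
0 0 2 1 3 1
3 0 1 2 2 3
1 2 3 2 2 2
t=14: 2 3 3 0 2 3
3 0 0 2 2 2
0 0 2 1 3 1
3 0 1 2 2 3
1 2 3 2 2 2
t=15: 2 3 3 0 3 3
3 0 0 2 2 2
0 0 2 1 3 1
3 0 1 2 2 3
1 2 3 2 2 2
t=16: 2 3 3 1 1 0
3 0 0 2 3 3
0 0 2 1 3 1
3 0 1 2 2 3
1 2 3 2 2 2
t=17: 2 3 3 1 2 0
3 0 0 2 3 3
0 0 2 1 3 1
3 0 1 2 2 3
1 2 3 2 2 2
t=18: 2 3 3 1 3 0
3 0 0 2 3 3
0 0 2 1 3 1
3 0 1 2 2 3
1 2 3 2 2 2
t=19: 2 3 3 2 1 2
3 0 0 3 2 0
0 0 2 2 0 3
3 0 1 2 3 3
1 2 3 2 2 2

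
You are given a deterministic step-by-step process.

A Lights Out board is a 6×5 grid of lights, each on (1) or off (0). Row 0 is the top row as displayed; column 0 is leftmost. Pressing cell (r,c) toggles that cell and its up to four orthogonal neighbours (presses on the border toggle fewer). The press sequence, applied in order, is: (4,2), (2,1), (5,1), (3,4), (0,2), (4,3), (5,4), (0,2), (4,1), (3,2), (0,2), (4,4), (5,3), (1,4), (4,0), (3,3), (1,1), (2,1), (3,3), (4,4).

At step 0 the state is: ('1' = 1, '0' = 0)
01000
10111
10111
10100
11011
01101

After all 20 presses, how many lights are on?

0) 01000
10111
10111
10100
11011
01101
1) 01000
10111
10111
10000
10101
01001
2) 01000
11111
01011
11000
10101
01001
3) 01000
11111
01011
11000
11101
10101
4) 01000
11111
01010
11011
11100
10101
5) 00110
11011
01010
11011
11100
10101
6) 00110
11011
01010
11001
11011
10111
7) 00110
11011
01010
11001
11010
10100
8) 01000
11111
01010
11001
11010
10100
9) 01000
11111
01010
10001
00110
11100
10) 01000
11111
01110
11111
00010
11100
11) 00110
11011
01110
11111
00010
11100
12) 00110
11011
01110
11110
00001
11101
13) 00110
11011
01110
11110
00011
11010
14) 00111
11000
01111
11110
00011
11010
15) 00111
11000
01111
01110
11011
01010
16) 00111
11000
01101
01001
11001
01010
17) 01111
00100
00101
01001
11001
01010
18) 01111
01100
11001
00001
11001
01010
19) 01111
01100
11011
00110
11011
01010
20) 01111
01100
11011
00111
11000
01011

18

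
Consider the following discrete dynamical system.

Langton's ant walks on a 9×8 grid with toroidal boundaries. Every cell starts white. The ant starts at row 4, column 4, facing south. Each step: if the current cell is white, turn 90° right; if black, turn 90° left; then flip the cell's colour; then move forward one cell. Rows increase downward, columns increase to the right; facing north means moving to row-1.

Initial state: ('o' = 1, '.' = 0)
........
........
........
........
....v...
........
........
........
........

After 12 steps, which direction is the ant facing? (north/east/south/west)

south

step 0: ........
........
........
........
....v...
........
........
........
........
step 1: ........
........
........
........
...<o...
........
........
........
........
step 2: ........
........
........
...^....
...oo...
........
........
........
........
step 3: ........
........
........
...o>...
...oo...
........
........
........
........
step 4: ........
........
........
...oo...
...ov...
........
........
........
........
step 5: ........
........
........
...oo...
...o.>..
........
........
........
........
step 6: ........
........
........
...oo...
...o.o..
.....v..
........
........
........
step 7: ........
........
........
...oo...
...o.o..
....<o..
........
........
........
step 8: ........
........
........
...oo...
...o^o..
....oo..
........
........
........
step 9: ........
........
........
...oo...
...oo>..
....oo..
........
........
........
step 10: ........
........
........
...oo^..
...oo...
....oo..
........
........
........
step 11: ........
........
........
...ooo>.
...oo...
....oo..
........
........
........
step 12: ........
........
........
...oooo.
...oo.v.
....oo..
........
........
........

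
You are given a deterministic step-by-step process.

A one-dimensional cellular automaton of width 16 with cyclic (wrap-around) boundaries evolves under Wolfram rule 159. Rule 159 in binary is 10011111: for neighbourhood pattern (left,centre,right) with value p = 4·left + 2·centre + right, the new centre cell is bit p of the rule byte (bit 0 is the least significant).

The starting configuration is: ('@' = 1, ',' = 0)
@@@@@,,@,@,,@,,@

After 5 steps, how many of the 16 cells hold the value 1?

14

k=0  @@@@@,,@,@,,@,,@
k=1  @@@@,@@@,@@@@@@@
k=2  @@@,,@@,,@@@@@@@
k=3  @@,@@@,@@@@@@@@@
k=4  @,,@@,,@@@@@@@@@
k=5  ,@@@,@@@@@@@@@@@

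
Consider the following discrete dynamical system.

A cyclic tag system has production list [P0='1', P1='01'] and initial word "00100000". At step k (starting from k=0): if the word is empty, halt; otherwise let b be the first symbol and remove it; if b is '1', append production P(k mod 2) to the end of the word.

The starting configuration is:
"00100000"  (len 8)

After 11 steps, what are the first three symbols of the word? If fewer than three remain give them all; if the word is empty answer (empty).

1

t=0: "00100000"  (len 8)
t=1: "0100000"  (len 7)
t=2: "100000"  (len 6)
t=3: "000001"  (len 6)
t=4: "00001"  (len 5)
t=5: "0001"  (len 4)
t=6: "001"  (len 3)
t=7: "01"  (len 2)
t=8: "1"  (len 1)
t=9: "1"  (len 1)
t=10: "01"  (len 2)
t=11: "1"  (len 1)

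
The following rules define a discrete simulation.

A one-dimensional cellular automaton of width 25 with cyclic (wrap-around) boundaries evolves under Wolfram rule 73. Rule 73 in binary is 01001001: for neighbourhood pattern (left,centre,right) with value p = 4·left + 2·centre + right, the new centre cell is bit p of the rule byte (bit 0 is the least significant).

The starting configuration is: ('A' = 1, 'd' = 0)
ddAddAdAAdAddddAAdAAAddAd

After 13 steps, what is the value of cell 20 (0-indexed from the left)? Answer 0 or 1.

step 0: ddAddAdAAdAddddAAdAAAddAd
step 1: AddddddAAdddAAdAAdAdAdddd
step 2: ddAAAAdAAdAdAAdAAdddddAAd
step 3: AdAddAdAAdddAAdAAdAAAdAAd
step 4: dddddddAAdAdAAdAAdAdAdAAd
step 5: AAAAAAdAAdddAAdAAdddddAAd
step 6: AddddAdAAdAdAAdAAdAAAdAAd
step 7: ddAAdddAAdddAAdAAdAdAdAAd
step 8: AdAAdAdAAdAdAAdAAdddddAAd
step 9: ddAAdddAAdddAAdAAdAAAdAAd
step 10: AdAAdAdAAdAdAAdAAdAdAdAAd
step 11: ddAAdddAAdddAAdAAdddddAAd
step 12: AdAAdAdAAdAdAAdAAdAAAdAAd
step 13: ddAAdddAAdddAAdAAdAdAdAAd

1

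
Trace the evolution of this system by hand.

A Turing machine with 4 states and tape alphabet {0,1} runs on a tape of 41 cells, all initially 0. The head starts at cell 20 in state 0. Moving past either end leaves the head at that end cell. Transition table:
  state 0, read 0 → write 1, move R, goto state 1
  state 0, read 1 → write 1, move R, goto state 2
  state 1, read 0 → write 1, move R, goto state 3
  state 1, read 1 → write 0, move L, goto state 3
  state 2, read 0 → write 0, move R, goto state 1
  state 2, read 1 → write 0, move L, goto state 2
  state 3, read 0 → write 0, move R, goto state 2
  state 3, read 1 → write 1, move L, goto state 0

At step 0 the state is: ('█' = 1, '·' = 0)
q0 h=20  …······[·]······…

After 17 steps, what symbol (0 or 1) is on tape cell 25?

0

k=0  q0 h=20  …······[·]······…
k=1  q1 h=21  …·····█[·]······…
k=2  q3 h=22  …····██[·]······…
k=3  q2 h=23  …···██·[·]······…
k=4  q1 h=24  …··██··[·]······…
k=5  q3 h=25  …·██··█[·]······…
k=6  q2 h=26  …██··█·[·]······…
k=7  q1 h=27  …█··█··[·]······…
k=8  q3 h=28  …··█··█[·]······…
k=9  q2 h=29  …·█··█·[·]······…
k=10  q1 h=30  …█··█··[·]······…
k=11  q3 h=31  …··█··█[·]······…
k=12  q2 h=32  …·█··█·[·]······…
k=13  q1 h=33  …█··█··[·]······…
k=14  q3 h=34  …··█··█[·]······|
k=15  q2 h=35  …·█··█·[·]·····|
k=16  q1 h=36  …█··█··[·]····|
k=17  q3 h=37  …··█··█[·]···|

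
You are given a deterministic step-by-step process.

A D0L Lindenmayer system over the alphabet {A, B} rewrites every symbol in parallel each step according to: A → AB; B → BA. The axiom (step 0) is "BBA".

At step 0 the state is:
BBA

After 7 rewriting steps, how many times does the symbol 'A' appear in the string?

192

gen 0: BBA
gen 1: BABAAB
gen 2: BAABBAABABBA
gen 3: BAABABBABAABABBAABBABAAB
gen 4: BAABABBAABBABAABBAABABBAABBABAABABBABAABBAABABBA
gen 5: BAABABBAABBABAABABBABAABBAABABBABAABABBAABBABAABABBABAABBAABABBAABBABAABBAABABBABAABABBAABBABAAB
gen 6: BAABABBAABBABAABABBABAABBAABABBAABBABAABBAABABBABAABABBAAB…ABBAABABBABAABABBAABBABAABBAABABBAABBABAABABBABAABBAABABBA  (len 192)
gen 7: BAABABBAABBABAABABBABAABBAABABBAABBABAABBAABABBABAABABBAAB…BAABBABAABABBABAABBAABABBAABBABAABBAABABBABAABABBAABBABAAB  (len 384)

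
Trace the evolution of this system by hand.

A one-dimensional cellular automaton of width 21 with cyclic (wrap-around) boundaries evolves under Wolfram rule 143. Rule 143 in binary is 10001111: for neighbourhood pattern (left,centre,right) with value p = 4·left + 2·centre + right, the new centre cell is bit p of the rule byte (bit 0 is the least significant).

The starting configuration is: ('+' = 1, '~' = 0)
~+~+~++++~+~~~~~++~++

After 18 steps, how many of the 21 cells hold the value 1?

11

[0] ~+~+~++++~+~~~~~++~++
[1] ~+~+~+++~~+~+++++~~+~
[2] ++~+~++~~++~++++~~++~
[3] +~~+~+~~++~~+++~~++~~
[4] +~++~+~++~~+++~~++~~+
[5] ~~+~~+~+~~+++~~++~~++
[6] ~++~++~+~+++~~++~~++~
[7] ++~~+~~+~++~~++~~++~~
[8] +~~++~++~+~~++~~++~~+
[9] ~~++~~+~~+~++~~++~~++
[10] ~++~~++~++~+~~++~~++~
[11] ++~~++~~+~~+~++~~++~~
[12] +~~++~~++~++~+~~++~~+
[13] ~~++~~++~~+~~+~++~~++
[14] ~++~~++~~++~++~+~~++~
[15] ++~~++~~++~~+~~+~++~~
[16] +~~++~~++~~++~++~+~~+
[17] ~~++~~++~~++~~+~~+~++
[18] ~++~~++~~++~~++~++~+~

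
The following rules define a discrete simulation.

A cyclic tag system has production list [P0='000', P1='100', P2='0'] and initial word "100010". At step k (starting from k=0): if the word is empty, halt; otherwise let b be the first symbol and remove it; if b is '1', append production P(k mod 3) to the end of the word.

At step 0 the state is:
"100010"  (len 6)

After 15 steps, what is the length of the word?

0

gen 0: "100010"  (len 6)
gen 1: "00010000"  (len 8)
gen 2: "0010000"  (len 7)
gen 3: "010000"  (len 6)
gen 4: "10000"  (len 5)
gen 5: "0000100"  (len 7)
gen 6: "000100"  (len 6)
gen 7: "00100"  (len 5)
gen 8: "0100"  (len 4)
gen 9: "100"  (len 3)
gen 10: "00000"  (len 5)
gen 11: "0000"  (len 4)
gen 12: "000"  (len 3)
gen 13: "00"  (len 2)
gen 14: "0"  (len 1)
gen 15: (halted — word empty)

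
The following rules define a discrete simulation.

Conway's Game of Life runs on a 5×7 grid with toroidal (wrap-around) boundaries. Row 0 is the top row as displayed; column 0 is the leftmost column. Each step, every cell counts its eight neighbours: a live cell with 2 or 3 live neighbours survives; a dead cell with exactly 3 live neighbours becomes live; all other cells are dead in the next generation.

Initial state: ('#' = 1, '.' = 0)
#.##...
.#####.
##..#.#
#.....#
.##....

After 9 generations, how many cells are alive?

2

gen 0: #.##...
.#####.
##..#.#
#.....#
.##....
gen 1: #......
.....#.
....#..
..#..##
..##..#
gen 2: ......#
.......
....#.#
..#.###
####.##
gen 3: .##..##
.....#.
...##.#
..#....
.###...
gen 4: ##.####
#.##...
...###.
.#..#..
#..#...
gen 5: .....#.
#......
.#...#.
..#..#.
...#...
gen 6: .......
......#
.#....#
..#.#..
....#..
gen 7: .......
#......
#....#.
...#.#.
...#...
gen 8: .......
......#
....#..
......#
....#..
gen 9: .......
.......
.....#.
.....#.
.......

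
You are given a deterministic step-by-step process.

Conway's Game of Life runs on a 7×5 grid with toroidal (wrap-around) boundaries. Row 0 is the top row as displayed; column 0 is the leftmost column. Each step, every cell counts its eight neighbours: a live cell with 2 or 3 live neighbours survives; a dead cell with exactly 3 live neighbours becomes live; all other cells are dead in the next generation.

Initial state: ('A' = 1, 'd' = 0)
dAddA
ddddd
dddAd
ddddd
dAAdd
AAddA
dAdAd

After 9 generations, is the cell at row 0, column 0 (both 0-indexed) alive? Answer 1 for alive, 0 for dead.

gen 0: dAddA
ddddd
dddAd
ddddd
dAAdd
AAddA
dAdAd
gen 1: AdAdd
ddddd
ddddd
ddAdd
dAAdd
dddAA
dAdAd
gen 2: dAAdd
ddddd
ddddd
dAAdd
dAAdd
AAdAA
AAdAd
gen 3: AAAdd
ddddd
ddddd
dAAdd
ddddA
dddAd
dddAd
gen 4: dAAdd
dAddd
ddddd
ddddd
ddAAd
dddAA
dAdAA
gen 5: dAdAd
dAAdd
ddddd
ddddd
ddAAA
Adddd
dAddA
gen 6: dAdAd
dAAdd
ddddd
dddAd
dddAA
AAAdd
dAAdA
gen 7: dddAd
dAAdd
ddAdd
dddAA
AAdAA
ddddd
ddddA
gen 8: ddAAd
dAAAd
dAAdd
dAddd
AdAAd
dddAd
ddddd
gen 9: dAdAd
ddddd
AddAd
AddAd
dAAAA
ddAAA
ddAAd

0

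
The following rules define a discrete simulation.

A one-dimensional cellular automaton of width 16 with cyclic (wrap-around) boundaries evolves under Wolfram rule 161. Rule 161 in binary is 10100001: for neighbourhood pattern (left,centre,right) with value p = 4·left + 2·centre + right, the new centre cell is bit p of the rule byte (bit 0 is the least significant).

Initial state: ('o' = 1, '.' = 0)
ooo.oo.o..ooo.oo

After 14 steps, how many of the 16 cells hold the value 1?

t=0: ooo.oo.o..ooo.oo
t=1: oo.o..o....o.o.o
t=2: o.o.....oo..o.o.
t=3: .o..ooo......o.o
t=4: o....o..oooo..o.
t=5: ..oo.....oo....o
t=6: .....ooo....oo..
t=7: oooo..o..oo....o
t=8: ooo.........oo..
t=9: .o..ooooooo.....
t=10: .....ooooo..oooo
t=11: .ooo..ooo....oo.
t=12: ..o....o..oo....
t=13: o...oo.......ooo
t=14: ..o....ooooo..oo

8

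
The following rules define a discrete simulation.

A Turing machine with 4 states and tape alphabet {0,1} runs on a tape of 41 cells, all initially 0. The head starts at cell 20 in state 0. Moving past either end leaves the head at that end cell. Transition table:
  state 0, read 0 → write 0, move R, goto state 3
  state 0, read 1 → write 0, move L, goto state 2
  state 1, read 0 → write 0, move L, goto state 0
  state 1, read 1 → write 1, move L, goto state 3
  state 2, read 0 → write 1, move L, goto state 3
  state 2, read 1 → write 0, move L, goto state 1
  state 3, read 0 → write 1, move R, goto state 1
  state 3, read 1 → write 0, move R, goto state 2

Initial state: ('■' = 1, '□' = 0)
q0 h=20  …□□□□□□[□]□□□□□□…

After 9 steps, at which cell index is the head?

19

step 0: q0 h=20  …□□□□□□[□]□□□□□□…
step 1: q3 h=21  …□□□□□□[□]□□□□□□…
step 2: q1 h=22  …□□□□□■[□]□□□□□□…
step 3: q0 h=21  …□□□□□□[■]□□□□□□…
step 4: q2 h=20  …□□□□□□[□]□□□□□□…
step 5: q3 h=19  …□□□□□□[□]■□□□□□…
step 6: q1 h=20  …□□□□□■[■]□□□□□□…
step 7: q3 h=19  …□□□□□□[■]■□□□□□…
step 8: q2 h=20  …□□□□□□[■]□□□□□□…
step 9: q1 h=19  …□□□□□□[□]□□□□□□…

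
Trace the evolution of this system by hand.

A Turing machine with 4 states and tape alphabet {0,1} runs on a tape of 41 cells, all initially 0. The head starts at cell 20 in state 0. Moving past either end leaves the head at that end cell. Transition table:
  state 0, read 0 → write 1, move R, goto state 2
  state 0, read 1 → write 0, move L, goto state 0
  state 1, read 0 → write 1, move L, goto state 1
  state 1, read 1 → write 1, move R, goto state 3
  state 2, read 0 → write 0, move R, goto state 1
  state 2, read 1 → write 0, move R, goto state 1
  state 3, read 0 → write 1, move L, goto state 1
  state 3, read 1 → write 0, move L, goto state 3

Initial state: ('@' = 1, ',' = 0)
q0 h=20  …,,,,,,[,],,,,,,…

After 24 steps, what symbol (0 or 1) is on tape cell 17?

1

0) q0 h=20  …,,,,,,[,],,,,,,…
1) q2 h=21  …,,,,,@[,],,,,,,…
2) q1 h=22  …,,,,@,[,],,,,,,…
3) q1 h=21  …,,,,,@[,]@,,,,,…
4) q1 h=20  …,,,,,,[@]@@,,,,…
5) q3 h=21  …,,,,,@[@]@,,,,,…
6) q3 h=20  …,,,,,,[@],@,,,,…
7) q3 h=19  …,,,,,,[,],,@,,,…
8) q1 h=18  …,,,,,,[,]@,,@,,…
9) q1 h=17  …,,,,,,[,]@@,,@,…
10) q1 h=16  …,,,,,,[,]@@@,,@…
11) q1 h=15  …,,,,,,[,]@@@@,,…
12) q1 h=14  …,,,,,,[,]@@@@@,…
13) q1 h=13  …,,,,,,[,]@@@@@@…
14) q1 h=12  …,,,,,,[,]@@@@@@…
15) q1 h=11  …,,,,,,[,]@@@@@@…
16) q1 h=10  …,,,,,,[,]@@@@@@…
17) q1 h= 9  …,,,,,,[,]@@@@@@…
18) q1 h= 8  …,,,,,,[,]@@@@@@…
19) q1 h= 7  …,,,,,,[,]@@@@@@…
20) q1 h= 6  |,,,,,,[,]@@@@@@…
21) q1 h= 5  |,,,,,[,]@@@@@@…
22) q1 h= 4  |,,,,[,]@@@@@@…
23) q1 h= 3  |,,,[,]@@@@@@…
24) q1 h= 2  |,,[,]@@@@@@…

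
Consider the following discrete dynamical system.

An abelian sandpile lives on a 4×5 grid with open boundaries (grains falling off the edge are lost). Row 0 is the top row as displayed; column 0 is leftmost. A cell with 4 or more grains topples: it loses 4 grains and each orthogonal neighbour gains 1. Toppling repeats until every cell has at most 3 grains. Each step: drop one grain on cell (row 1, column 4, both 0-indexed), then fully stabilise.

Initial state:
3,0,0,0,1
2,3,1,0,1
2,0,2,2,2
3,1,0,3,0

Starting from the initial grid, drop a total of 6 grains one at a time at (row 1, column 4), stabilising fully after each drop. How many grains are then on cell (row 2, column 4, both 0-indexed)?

3

step 0: 3,0,0,0,1
2,3,1,0,1
2,0,2,2,2
3,1,0,3,0
step 1: 3,0,0,0,1
2,3,1,0,2
2,0,2,2,2
3,1,0,3,0
step 2: 3,0,0,0,1
2,3,1,0,3
2,0,2,2,2
3,1,0,3,0
step 3: 3,0,0,0,2
2,3,1,1,0
2,0,2,2,3
3,1,0,3,0
step 4: 3,0,0,0,2
2,3,1,1,1
2,0,2,2,3
3,1,0,3,0
step 5: 3,0,0,0,2
2,3,1,1,2
2,0,2,2,3
3,1,0,3,0
step 6: 3,0,0,0,2
2,3,1,1,3
2,0,2,2,3
3,1,0,3,0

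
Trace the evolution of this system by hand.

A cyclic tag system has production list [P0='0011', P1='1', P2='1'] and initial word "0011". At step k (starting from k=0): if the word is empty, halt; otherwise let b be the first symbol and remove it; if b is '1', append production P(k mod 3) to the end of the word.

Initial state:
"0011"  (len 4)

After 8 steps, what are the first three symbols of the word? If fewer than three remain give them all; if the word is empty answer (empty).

[0] "0011"  (len 4)
[1] "011"  (len 3)
[2] "11"  (len 2)
[3] "11"  (len 2)
[4] "10011"  (len 5)
[5] "00111"  (len 5)
[6] "0111"  (len 4)
[7] "111"  (len 3)
[8] "111"  (len 3)

111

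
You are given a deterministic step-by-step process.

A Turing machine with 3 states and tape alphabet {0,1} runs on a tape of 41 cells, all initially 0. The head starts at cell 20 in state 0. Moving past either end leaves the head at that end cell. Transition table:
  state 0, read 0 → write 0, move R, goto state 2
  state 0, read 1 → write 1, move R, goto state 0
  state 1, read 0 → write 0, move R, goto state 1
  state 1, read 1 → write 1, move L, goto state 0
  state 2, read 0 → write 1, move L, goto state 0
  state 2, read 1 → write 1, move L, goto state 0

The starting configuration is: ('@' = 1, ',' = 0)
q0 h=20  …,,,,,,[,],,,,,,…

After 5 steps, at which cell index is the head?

21

0) q0 h=20  …,,,,,,[,],,,,,,…
1) q2 h=21  …,,,,,,[,],,,,,,…
2) q0 h=20  …,,,,,,[,]@,,,,,…
3) q2 h=21  …,,,,,,[@],,,,,,…
4) q0 h=20  …,,,,,,[,]@,,,,,…
5) q2 h=21  …,,,,,,[@],,,,,,…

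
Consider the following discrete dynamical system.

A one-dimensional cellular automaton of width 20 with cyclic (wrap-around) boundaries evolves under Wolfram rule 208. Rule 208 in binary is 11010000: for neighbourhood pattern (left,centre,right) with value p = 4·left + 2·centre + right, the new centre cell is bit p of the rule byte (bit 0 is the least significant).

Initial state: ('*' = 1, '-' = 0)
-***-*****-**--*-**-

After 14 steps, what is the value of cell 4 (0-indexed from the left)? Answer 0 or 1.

0

[0] -***-*****-**--*-**-
[1] --**--****--**----**
[2] *--**--****--**----*
[3] **--**--****--**----
[4] -**--**--****--**---
[5] --**--**--****--**--
[6] ---**--**--****--**-
[7] ----**--**--****--**
[8] *----**--**--****--*
[9] **----**--**--****--
[10] -**----**--**--****-
[11] --**----**--**--****
[12] *--**----**--**--***
[13] **--**----**--**--**
[14] ***--**----**--**--*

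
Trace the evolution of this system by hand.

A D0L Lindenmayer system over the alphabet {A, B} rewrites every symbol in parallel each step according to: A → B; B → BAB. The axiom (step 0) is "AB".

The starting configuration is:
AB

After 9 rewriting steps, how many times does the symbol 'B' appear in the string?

step 0: AB
step 1: BBAB
step 2: BABBABBBAB
step 3: BABBBABBABBBABBABBABBBAB
step 4: BABBBABBABBABBBABBABBBABBABBABBBABBABBBABBABBBABBABBABBBAB
step 5: BABBBABBABBABBBABBABBBABBABBBABBABBABBBABBABBBABBABBABBBAB…BABBBABBABBABBBABBABBBABBABBABBBABBABBBABBABBBABBABBABBBAB  (len 140)
step 6: BABBBABBABBABBBABBABBBABBABBBABBABBABBBABBABBBABBABBABBBAB…BABBBABBABBABBBABBABBBABBABBABBBABBABBBABBABBBABBABBABBBAB  (len 338)
step 7: BABBBABBABBABBBABBABBBABBABBBABBABBABBBABBABBBABBABBABBBAB…BABBBABBABBABBBABBABBBABBABBABBBABBABBBABBABBBABBABBABBBAB  (len 816)
step 8: BABBBABBABBABBBABBABBBABBABBBABBABBABBBABBABBBABBABBABBBAB…BABBBABBABBABBBABBABBBABBABBABBBABBABBBABBABBBABBABBABBBAB  (len 1970)
step 9: BABBBABBABBABBBABBABBBABBABBBABBABBABBBABBABBBABBABBABBBAB…BABBBABBABBABBBABBABBBABBABBABBBABBABBBABBABBBABBABBABBBAB  (len 4756)

3363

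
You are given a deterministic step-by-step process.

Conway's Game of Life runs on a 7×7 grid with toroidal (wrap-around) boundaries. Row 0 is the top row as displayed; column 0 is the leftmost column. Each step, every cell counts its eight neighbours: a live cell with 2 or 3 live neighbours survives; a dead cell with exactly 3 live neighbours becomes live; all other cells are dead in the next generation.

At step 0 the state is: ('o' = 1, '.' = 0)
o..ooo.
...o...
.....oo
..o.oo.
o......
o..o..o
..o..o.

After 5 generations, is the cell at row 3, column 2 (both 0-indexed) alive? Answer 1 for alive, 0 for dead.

gen 0: o..ooo.
...o...
.....oo
..o.oo.
o......
o..o..o
..o..o.
gen 1: ..oo.oo
...o...
...o.oo
....oo.
oo.ooo.
oo....o
ooo..o.
gen 2: o..o.oo
...o...
...o.oo
o.o....
.ooo...
...o...
...ooo.
gen 3: ..oo.oo
o.oo...
..ooo.o
o...o.o
.o.o...
.......
..oo.o.
gen 4: .....oo
o......
..o.o.o
oo..o.o
o......
...oo..
..oo.oo
gen 5: o...oo.
o......
...o..o
.o.o..o
oo.oooo
..ooooo
..oo..o

0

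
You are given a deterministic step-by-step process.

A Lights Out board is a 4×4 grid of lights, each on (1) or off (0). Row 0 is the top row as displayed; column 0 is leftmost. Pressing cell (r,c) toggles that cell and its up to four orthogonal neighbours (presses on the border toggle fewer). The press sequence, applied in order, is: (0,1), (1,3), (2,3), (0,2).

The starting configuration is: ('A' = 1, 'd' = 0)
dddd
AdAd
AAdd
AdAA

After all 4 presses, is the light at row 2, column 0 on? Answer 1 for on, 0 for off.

gen 0: dddd
AdAd
AAdd
AdAA
gen 1: AAAd
AAAd
AAdd
AdAA
gen 2: AAAA
AAdA
AAdA
AdAA
gen 3: AAAA
AAdd
AAAd
AdAd
gen 4: Addd
AAAd
AAAd
AdAd

1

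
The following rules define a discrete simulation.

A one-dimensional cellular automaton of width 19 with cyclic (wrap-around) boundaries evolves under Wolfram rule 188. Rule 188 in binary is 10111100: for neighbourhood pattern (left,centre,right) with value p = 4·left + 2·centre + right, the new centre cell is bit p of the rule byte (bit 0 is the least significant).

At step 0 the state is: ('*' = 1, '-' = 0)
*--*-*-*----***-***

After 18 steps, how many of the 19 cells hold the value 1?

[0] *--*-*-*----***-***
[1] -*-******---**-****
[2] ********-*--*-****-
[3] *******-***-*****-*
[4] ******-***-*****-**
[5] *****-***-*****-***
[6] ****-***-*****-****
[7] ***-***-*****-*****
[8] **-***-*****-******
[9] *-***-*****-*******
[10] -***-*****-********
[11] ***-*****-********-
[12] **-*****-********-*
[13] *-*****-********-**
[14] -*****-********-***
[15] *****-********-***-
[16] ****-********-***-*
[17] ***-********-***-**
[18] **-********-***-***

16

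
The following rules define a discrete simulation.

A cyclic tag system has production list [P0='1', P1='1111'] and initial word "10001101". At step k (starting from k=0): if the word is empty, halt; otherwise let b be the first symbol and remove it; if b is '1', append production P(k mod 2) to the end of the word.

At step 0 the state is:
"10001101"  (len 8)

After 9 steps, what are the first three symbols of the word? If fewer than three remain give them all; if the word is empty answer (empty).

t=0: "10001101"  (len 8)
t=1: "00011011"  (len 8)
t=2: "0011011"  (len 7)
t=3: "011011"  (len 6)
t=4: "11011"  (len 5)
t=5: "10111"  (len 5)
t=6: "01111111"  (len 8)
t=7: "1111111"  (len 7)
t=8: "1111111111"  (len 10)
t=9: "1111111111"  (len 10)

111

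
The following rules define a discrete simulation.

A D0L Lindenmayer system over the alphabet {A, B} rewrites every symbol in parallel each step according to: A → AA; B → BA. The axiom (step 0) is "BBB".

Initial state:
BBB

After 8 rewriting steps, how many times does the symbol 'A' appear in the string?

t=0: BBB
t=1: BABABA
t=2: BAAABAAABAAA
t=3: BAAAAAAABAAAAAAABAAAAAAA
t=4: BAAAAAAAAAAAAAAABAAAAAAAAAAAAAAABAAAAAAAAAAAAAAA
t=5: BAAAAAAAAAAAAAAAAAAAAAAAAAAAAAAABAAAAAAAAAAAAAAAAAAAAAAAAAAAAAAABAAAAAAAAAAAAAAAAAAAAAAAAAAAAAAA
t=6: BAAAAAAAAAAAAAAAAAAAAAAAAAAAAAAAAAAAAAAAAAAAAAAAAAAAAAAAAA…AAAAAAAAAAAAAAAAAAAAAAAAAAAAAAAAAAAAAAAAAAAAAAAAAAAAAAAAAA  (len 192)
t=7: BAAAAAAAAAAAAAAAAAAAAAAAAAAAAAAAAAAAAAAAAAAAAAAAAAAAAAAAAA…AAAAAAAAAAAAAAAAAAAAAAAAAAAAAAAAAAAAAAAAAAAAAAAAAAAAAAAAAA  (len 384)
t=8: BAAAAAAAAAAAAAAAAAAAAAAAAAAAAAAAAAAAAAAAAAAAAAAAAAAAAAAAAA…AAAAAAAAAAAAAAAAAAAAAAAAAAAAAAAAAAAAAAAAAAAAAAAAAAAAAAAAAA  (len 768)

765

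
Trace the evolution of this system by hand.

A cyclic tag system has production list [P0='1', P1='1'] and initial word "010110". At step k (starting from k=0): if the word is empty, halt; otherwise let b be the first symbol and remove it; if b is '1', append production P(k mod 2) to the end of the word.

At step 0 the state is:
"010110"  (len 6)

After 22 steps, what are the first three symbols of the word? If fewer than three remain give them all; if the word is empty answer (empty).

[0] "010110"  (len 6)
[1] "10110"  (len 5)
[2] "01101"  (len 5)
[3] "1101"  (len 4)
[4] "1011"  (len 4)
[5] "0111"  (len 4)
[6] "111"  (len 3)
[7] "111"  (len 3)
[8] "111"  (len 3)
[9] "111"  (len 3)
[10] "111"  (len 3)
[11] "111"  (len 3)
[12] "111"  (len 3)
[13] "111"  (len 3)
[14] "111"  (len 3)
[15] "111"  (len 3)
[16] "111"  (len 3)
[17] "111"  (len 3)
[18] "111"  (len 3)
[19] "111"  (len 3)
[20] "111"  (len 3)
[21] "111"  (len 3)
[22] "111"  (len 3)

111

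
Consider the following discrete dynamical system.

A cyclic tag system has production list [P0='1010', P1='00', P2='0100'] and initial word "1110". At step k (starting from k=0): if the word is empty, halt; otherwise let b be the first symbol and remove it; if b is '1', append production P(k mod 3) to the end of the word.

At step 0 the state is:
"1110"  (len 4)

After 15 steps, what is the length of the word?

9

k=0  "1110"  (len 4)
k=1  "1101010"  (len 7)
k=2  "10101000"  (len 8)
k=3  "01010000100"  (len 11)
k=4  "1010000100"  (len 10)
k=5  "01000010000"  (len 11)
k=6  "1000010000"  (len 10)
k=7  "0000100001010"  (len 13)
k=8  "000100001010"  (len 12)
k=9  "00100001010"  (len 11)
k=10  "0100001010"  (len 10)
k=11  "100001010"  (len 9)
k=12  "000010100100"  (len 12)
k=13  "00010100100"  (len 11)
k=14  "0010100100"  (len 10)
k=15  "010100100"  (len 9)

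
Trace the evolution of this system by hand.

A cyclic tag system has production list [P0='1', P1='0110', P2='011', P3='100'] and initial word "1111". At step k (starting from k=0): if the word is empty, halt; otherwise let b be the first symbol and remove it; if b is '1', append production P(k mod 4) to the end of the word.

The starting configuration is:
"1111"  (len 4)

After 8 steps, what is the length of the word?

14

0) "1111"  (len 4)
1) "1111"  (len 4)
2) "1110110"  (len 7)
3) "110110011"  (len 9)
4) "10110011100"  (len 11)
5) "01100111001"  (len 11)
6) "1100111001"  (len 10)
7) "100111001011"  (len 12)
8) "00111001011100"  (len 14)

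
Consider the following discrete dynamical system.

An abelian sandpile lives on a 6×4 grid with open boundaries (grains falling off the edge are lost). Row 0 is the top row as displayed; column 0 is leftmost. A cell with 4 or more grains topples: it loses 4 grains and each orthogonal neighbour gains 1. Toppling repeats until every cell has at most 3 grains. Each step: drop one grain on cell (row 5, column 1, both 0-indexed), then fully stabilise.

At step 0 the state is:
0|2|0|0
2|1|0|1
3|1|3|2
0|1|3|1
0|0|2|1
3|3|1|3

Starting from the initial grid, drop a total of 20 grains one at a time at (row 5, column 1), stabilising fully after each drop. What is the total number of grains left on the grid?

37

[0] 0|2|0|0
2|1|0|1
3|1|3|2
0|1|3|1
0|0|2|1
3|3|1|3
[1] 0|2|0|0
2|1|0|1
3|1|3|2
0|1|3|1
1|1|2|1
0|1|2|3
[2] 0|2|0|0
2|1|0|1
3|1|3|2
0|1|3|1
1|1|2|1
0|2|2|3
[3] 0|2|0|0
2|1|0|1
3|1|3|2
0|1|3|1
1|1|2|1
0|3|2|3
[4] 0|2|0|0
2|1|0|1
3|1|3|2
0|1|3|1
1|2|2|1
1|0|3|3
[5] 0|2|0|0
2|1|0|1
3|1|3|2
0|1|3|1
1|2|2|1
1|1|3|3
[6] 0|2|0|0
2|1|0|1
3|1|3|2
0|1|3|1
1|2|2|1
1|2|3|3
[7] 0|2|0|0
2|1|0|1
3|1|3|2
0|1|3|1
1|2|2|1
1|3|3|3
[8] 0|2|0|0
2|1|0|1
3|1|3|2
0|1|3|1
1|3|3|2
2|1|1|0
[9] 0|2|0|0
2|1|0|1
3|1|3|2
0|1|3|1
1|3|3|2
2|2|1|0
[10] 0|2|0|0
2|1|0|1
3|1|3|2
0|1|3|1
1|3|3|2
2|3|1|0
[11] 0|2|0|0
2|1|1|1
3|2|0|3
0|3|1|2
2|1|1|3
3|1|3|0
[12] 0|2|0|0
2|1|1|1
3|2|0|3
0|3|1|2
2|1|1|3
3|2|3|0
[13] 0|2|0|0
2|1|1|1
3|2|0|3
0|3|1|2
2|1|1|3
3|3|3|0
[14] 0|2|0|0
2|1|1|1
3|2|0|3
0|3|1|2
3|2|2|3
0|2|0|1
[15] 0|2|0|0
2|1|1|1
3|2|0|3
0|3|1|2
3|2|2|3
0|3|0|1
[16] 0|2|0|0
2|1|1|1
3|2|0|3
0|3|1|2
3|3|2|3
1|0|1|1
[17] 0|2|0|0
2|1|1|1
3|2|0|3
0|3|1|2
3|3|2|3
1|1|1|1
[18] 0|2|0|0
2|1|1|1
3|2|0|3
0|3|1|2
3|3|2|3
1|2|1|1
[19] 0|2|0|0
2|1|1|1
3|2|0|3
0|3|1|2
3|3|2|3
1|3|1|1
[20] 0|2|0|0
2|1|1|1
3|3|0|3
2|0|2|2
0|2|3|3
3|1|2|1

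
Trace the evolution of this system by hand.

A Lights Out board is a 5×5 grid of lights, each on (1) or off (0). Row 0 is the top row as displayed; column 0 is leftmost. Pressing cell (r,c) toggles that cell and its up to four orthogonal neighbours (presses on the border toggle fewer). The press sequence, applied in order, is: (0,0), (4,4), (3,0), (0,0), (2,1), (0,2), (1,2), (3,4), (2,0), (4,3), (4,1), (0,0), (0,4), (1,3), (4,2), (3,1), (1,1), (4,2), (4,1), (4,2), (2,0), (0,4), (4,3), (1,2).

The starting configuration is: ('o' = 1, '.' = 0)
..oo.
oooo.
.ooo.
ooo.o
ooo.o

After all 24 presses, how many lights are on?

step 0: ..oo.
oooo.
.ooo.
ooo.o
ooo.o
step 1: oooo.
.ooo.
.ooo.
ooo.o
ooo.o
step 2: oooo.
.ooo.
.ooo.
ooo..
oooo.
step 3: oooo.
.ooo.
oooo.
..o..
.ooo.
step 4: ..oo.
oooo.
oooo.
..o..
.ooo.
step 5: ..oo.
o.oo.
...o.
.oo..
.ooo.
step 6: .o...
o..o.
...o.
.oo..
.ooo.
step 7: .oo..
ooo..
..oo.
.oo..
.ooo.
step 8: .oo..
ooo..
..ooo
.oooo
.oooo
step 9: .oo..
.oo..
ooooo
ooooo
.oooo
step 10: .oo..
.oo..
ooooo
ooo.o
.o...
step 11: .oo..
.oo..
ooooo
o.o.o
o.o..
step 12: o.o..
ooo..
ooooo
o.o.o
o.o..
step 13: o.ooo
ooo.o
ooooo
o.o.o
o.o..
step 14: o.o.o
oo.o.
ooo.o
o.o.o
o.o..
step 15: o.o.o
oo.o.
ooo.o
o...o
oo.o.
step 16: o.o.o
oo.o.
o.o.o
.oo.o
o..o.
step 17: ooo.o
..oo.
ooo.o
.oo.o
o..o.
step 18: ooo.o
..oo.
ooo.o
.o..o
ooo..
step 19: ooo.o
..oo.
ooo.o
....o
.....
step 20: ooo.o
..oo.
ooo.o
..o.o
.ooo.
step 21: ooo.o
o.oo.
..o.o
o.o.o
.ooo.
step 22: oooo.
o.ooo
..o.o
o.o.o
.ooo.
step 23: oooo.
o.ooo
..o.o
o.ooo
.o..o
step 24: oo.o.
oo..o
....o
o.ooo
.o..o

13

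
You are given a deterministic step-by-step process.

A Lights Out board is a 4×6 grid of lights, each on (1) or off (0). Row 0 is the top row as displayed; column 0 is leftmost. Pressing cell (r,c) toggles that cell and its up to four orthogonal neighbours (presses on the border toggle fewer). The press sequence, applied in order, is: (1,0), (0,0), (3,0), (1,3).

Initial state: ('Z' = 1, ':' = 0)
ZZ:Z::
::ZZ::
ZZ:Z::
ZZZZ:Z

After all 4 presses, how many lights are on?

t=0: ZZ:Z::
::ZZ::
ZZ:Z::
ZZZZ:Z
t=1: :Z:Z::
ZZZZ::
:Z:Z::
ZZZZ:Z
t=2: Z::Z::
:ZZZ::
:Z:Z::
ZZZZ:Z
t=3: Z::Z::
:ZZZ::
ZZ:Z::
::ZZ:Z
t=4: Z:::::
:Z::Z:
ZZ::::
::ZZ:Z

8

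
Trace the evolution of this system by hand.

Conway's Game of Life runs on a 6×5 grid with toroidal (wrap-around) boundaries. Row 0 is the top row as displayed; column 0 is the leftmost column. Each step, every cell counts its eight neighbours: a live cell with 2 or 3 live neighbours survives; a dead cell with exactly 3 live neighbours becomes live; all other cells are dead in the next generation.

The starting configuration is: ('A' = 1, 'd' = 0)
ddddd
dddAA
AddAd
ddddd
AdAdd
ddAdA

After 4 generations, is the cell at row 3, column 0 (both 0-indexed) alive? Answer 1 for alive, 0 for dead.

gen 0: ddddd
dddAA
AddAd
ddddd
AdAdd
ddAdA
gen 1: ddddA
dddAA
dddAd
dAddA
dAdAd
dAdAd
gen 2: AdAdA
dddAA
AdAAd
AddAA
dAdAA
AddAA
gen 3: dAAdd
ddddd
AAAdd
ddddd
dAddd
ddddd
gen 4: ddddd
Adddd
dAddd
AdAdd
ddddd
dAAdd

1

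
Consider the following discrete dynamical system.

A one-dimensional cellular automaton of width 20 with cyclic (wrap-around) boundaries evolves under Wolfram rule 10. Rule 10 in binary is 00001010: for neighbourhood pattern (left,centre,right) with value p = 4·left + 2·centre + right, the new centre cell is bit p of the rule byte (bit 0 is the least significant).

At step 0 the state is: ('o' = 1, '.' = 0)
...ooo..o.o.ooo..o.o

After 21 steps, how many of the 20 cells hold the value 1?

5

t=0: ...ooo..o.o.ooo..o.o
t=1: ..oo...o....o...o...
t=2: .oo...o....o...o....
t=3: oo...o....o...o.....
t=4: o...o....o...o.....o
t=5: ...o....o...o.....oo
t=6: ..o....o...o.....oo.
t=7: .o....o...o.....oo..
t=8: o....o...o.....oo...
t=9: ....o...o.....oo...o
t=10: ...o...o.....oo...o.
t=11: ..o...o.....oo...o..
t=12: .o...o.....oo...o...
t=13: o...o.....oo...o....
t=14: ...o.....oo...o....o
t=15: ..o.....oo...o....o.
t=16: .o.....oo...o....o..
t=17: o.....oo...o....o...
t=18: .....oo...o....o...o
t=19: ....oo...o....o...o.
t=20: ...oo...o....o...o..
t=21: ..oo...o....o...o...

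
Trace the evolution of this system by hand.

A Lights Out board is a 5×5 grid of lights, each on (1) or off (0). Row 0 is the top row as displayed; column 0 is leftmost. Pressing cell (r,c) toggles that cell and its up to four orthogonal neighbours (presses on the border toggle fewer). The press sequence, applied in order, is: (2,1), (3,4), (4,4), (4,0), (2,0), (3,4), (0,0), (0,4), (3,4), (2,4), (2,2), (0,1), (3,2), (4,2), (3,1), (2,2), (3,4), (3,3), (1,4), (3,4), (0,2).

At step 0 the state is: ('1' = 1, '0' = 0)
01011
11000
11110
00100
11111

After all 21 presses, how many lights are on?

k=0  01011
11000
11110
00100
11111
k=1  01011
10000
00010
01100
11111
k=2  01011
10000
00011
01111
11110
k=3  01011
10000
00011
01110
11101
k=4  01011
10000
00011
11110
00101
k=5  01011
00000
11011
01110
00101
k=6  01011
00000
11010
01101
00100
k=7  10011
10000
11010
01101
00100
k=8  10000
10001
11010
01101
00100
k=9  10000
10001
11011
01110
00101
k=10  10000
10000
11000
01111
00101
k=11  10000
10100
10110
01011
00101
k=12  01100
11100
10110
01011
00101
k=13  01100
11100
10010
00101
00001
k=14  01100
11100
10010
00001
01111
k=15  01100
11100
11010
11101
00111
k=16  01100
11000
10100
11001
00111
k=17  01100
11000
10101
11010
00110
k=18  01100
11000
10111
11101
00100
k=19  01101
11011
10110
11101
00100
k=20  01101
11011
10111
11110
00101
k=21  00011
11111
10111
11110
00101

17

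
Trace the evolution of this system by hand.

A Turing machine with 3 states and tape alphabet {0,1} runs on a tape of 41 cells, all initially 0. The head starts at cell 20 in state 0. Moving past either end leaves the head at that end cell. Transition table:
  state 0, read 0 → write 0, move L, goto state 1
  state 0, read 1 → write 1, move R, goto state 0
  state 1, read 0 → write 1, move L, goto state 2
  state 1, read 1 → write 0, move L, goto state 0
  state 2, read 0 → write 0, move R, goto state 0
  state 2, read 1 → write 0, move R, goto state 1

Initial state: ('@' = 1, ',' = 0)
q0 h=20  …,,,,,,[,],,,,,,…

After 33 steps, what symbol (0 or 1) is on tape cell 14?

0

0) q0 h=20  …,,,,,,[,],,,,,,…
1) q1 h=19  …,,,,,,[,],,,,,,…
2) q2 h=18  …,,,,,,[,]@,,,,,…
3) q0 h=19  …,,,,,,[@],,,,,,…
4) q0 h=20  …,,,,,@[,],,,,,,…
5) q1 h=19  …,,,,,,[@],,,,,,…
6) q0 h=18  …,,,,,,[,],,,,,,…
7) q1 h=17  …,,,,,,[,],,,,,,…
8) q2 h=16  …,,,,,,[,]@,,,,,…
9) q0 h=17  …,,,,,,[@],,,,,,…
10) q0 h=18  …,,,,,@[,],,,,,,…
11) q1 h=17  …,,,,,,[@],,,,,,…
12) q0 h=16  …,,,,,,[,],,,,,,…
13) q1 h=15  …,,,,,,[,],,,,,,…
14) q2 h=14  …,,,,,,[,]@,,,,,…
15) q0 h=15  …,,,,,,[@],,,,,,…
16) q0 h=16  …,,,,,@[,],,,,,,…
17) q1 h=15  …,,,,,,[@],,,,,,…
18) q0 h=14  …,,,,,,[,],,,,,,…
19) q1 h=13  …,,,,,,[,],,,,,,…
20) q2 h=12  …,,,,,,[,]@,,,,,…
21) q0 h=13  …,,,,,,[@],,,,,,…
22) q0 h=14  …,,,,,@[,],,,,,,…
23) q1 h=13  …,,,,,,[@],,,,,,…
24) q0 h=12  …,,,,,,[,],,,,,,…
25) q1 h=11  …,,,,,,[,],,,,,,…
26) q2 h=10  …,,,,,,[,]@,,,,,…
27) q0 h=11  …,,,,,,[@],,,,,,…
28) q0 h=12  …,,,,,@[,],,,,,,…
29) q1 h=11  …,,,,,,[@],,,,,,…
30) q0 h=10  …,,,,,,[,],,,,,,…
31) q1 h= 9  …,,,,,,[,],,,,,,…
32) q2 h= 8  …,,,,,,[,]@,,,,,…
33) q0 h= 9  …,,,,,,[@],,,,,,…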